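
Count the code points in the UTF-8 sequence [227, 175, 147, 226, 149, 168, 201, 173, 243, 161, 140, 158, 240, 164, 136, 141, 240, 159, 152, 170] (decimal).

6

Byte at offset 0: 0xE3 = 11100011 → 3-byte char (#1). Advance 3.
Byte at offset 3: 0xE2 = 11100010 → 3-byte char (#2). Advance 3.
Byte at offset 6: 0xC9 = 11001001 → 2-byte char (#3). Advance 2.
Byte at offset 8: 0xF3 = 11110011 → 4-byte char (#4). Advance 4.
Byte at offset 12: 0xF0 = 11110000 → 4-byte char (#5). Advance 4.
Byte at offset 16: 0xF0 = 11110000 → 4-byte char (#6). Advance 4.
Reached end at offset 20 after 6 code points.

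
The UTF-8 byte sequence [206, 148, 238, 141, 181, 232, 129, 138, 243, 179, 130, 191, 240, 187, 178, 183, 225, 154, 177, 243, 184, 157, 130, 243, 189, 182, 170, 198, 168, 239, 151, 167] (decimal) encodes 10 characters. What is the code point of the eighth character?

U+FDDAA

Offset 0: leading byte 0xCE = 11001110 → 2-byte char #1 = CE 94.
Offset 2: leading byte 0xEE = 11101110 → 3-byte char #2 = EE 8D B5.
Offset 5: leading byte 0xE8 = 11101000 → 3-byte char #3 = E8 81 8A.
Offset 8: leading byte 0xF3 = 11110011 → 4-byte char #4 = F3 B3 82 BF.
Offset 12: leading byte 0xF0 = 11110000 → 4-byte char #5 = F0 BB B2 B7.
Offset 16: leading byte 0xE1 = 11100001 → 3-byte char #6 = E1 9A B1.
Offset 19: leading byte 0xF3 = 11110011 → 4-byte char #7 = F3 B8 9D 82.
Offset 23: leading byte 0xF3 = 11110011 → 4-byte char #8 = F3 BD B6 AA.
Leading byte 0xF3 = 11110011 matches 11110xxx → 4-byte sequence.
Byte 1: 0xF3 = 11110011, payload 011 (3 bits).
Byte 2: 0xBD = 10111101 (10xxxxxx ✓), payload 111101.
Byte 3: 0xB6 = 10110110 (10xxxxxx ✓), payload 110110.
Byte 4: 0xAA = 10101010 (10xxxxxx ✓), payload 101010.
Concatenate: 011111101110110101010 = 0xFDDAA (21 bits → U+FDDAA).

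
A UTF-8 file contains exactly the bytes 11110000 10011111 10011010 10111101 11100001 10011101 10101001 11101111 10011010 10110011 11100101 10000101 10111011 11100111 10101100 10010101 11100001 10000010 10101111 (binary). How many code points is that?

6

Byte at offset 0: 0xF0 = 11110000 → 4-byte char (#1). Advance 4.
Byte at offset 4: 0xE1 = 11100001 → 3-byte char (#2). Advance 3.
Byte at offset 7: 0xEF = 11101111 → 3-byte char (#3). Advance 3.
Byte at offset 10: 0xE5 = 11100101 → 3-byte char (#4). Advance 3.
Byte at offset 13: 0xE7 = 11100111 → 3-byte char (#5). Advance 3.
Byte at offset 16: 0xE1 = 11100001 → 3-byte char (#6). Advance 3.
Reached end at offset 19 after 6 code points.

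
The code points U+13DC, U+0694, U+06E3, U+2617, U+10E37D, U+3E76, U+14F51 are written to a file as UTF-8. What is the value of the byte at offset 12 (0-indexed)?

U+13DC → 3-byte form E1 8F 9C at offsets 0–2.
U+0694 → 2-byte form DA 94 at offsets 3–4.
U+06E3 → 2-byte form DB A3 at offsets 5–6.
U+2617 → 3-byte form E2 98 97 at offsets 7–9.
U+10E37D → 4-byte form F4 8E 8D BD at offsets 10–13.
Offset 12 falls in char 5's range; it's byte 3 of F4 8E 8D BD = 0x8D.

0x8D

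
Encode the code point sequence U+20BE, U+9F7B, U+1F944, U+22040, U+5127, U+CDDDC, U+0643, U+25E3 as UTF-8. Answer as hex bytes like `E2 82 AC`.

U+20BE: 3-byte form → E2 82 BE.
U+9F7B: 3-byte form → E9 BD BB.
U+1F944: 4-byte form → F0 9F A5 84.
U+22040: 4-byte form → F0 A2 81 80.
U+5127: 3-byte form → E5 84 A7.
U+CDDDC: 4-byte form → F3 8D B7 9C.
U+0643: 2-byte form → D9 83.
U+25E3: 3-byte form → E2 97 A3.
Concatenated (26 bytes): E2 82 BE E9 BD BB F0 9F A5 84 F0 A2 81 80 E5 84 A7 F3 8D B7 9C D9 83 E2 97 A3.

E2 82 BE E9 BD BB F0 9F A5 84 F0 A2 81 80 E5 84 A7 F3 8D B7 9C D9 83 E2 97 A3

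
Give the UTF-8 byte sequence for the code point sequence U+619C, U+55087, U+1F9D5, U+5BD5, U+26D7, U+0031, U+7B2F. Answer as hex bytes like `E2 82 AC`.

E6 86 9C F1 95 82 87 F0 9F A7 95 E5 AF 95 E2 9B 97 31 E7 AC AF

U+619C: 3-byte form → E6 86 9C.
U+55087: 4-byte form → F1 95 82 87.
U+1F9D5: 4-byte form → F0 9F A7 95.
U+5BD5: 3-byte form → E5 AF 95.
U+26D7: 3-byte form → E2 9B 97.
U+0031: 1-byte form → 31.
U+7B2F: 3-byte form → E7 AC AF.
Concatenated (21 bytes): E6 86 9C F1 95 82 87 F0 9F A7 95 E5 AF 95 E2 9B 97 31 E7 AC AF.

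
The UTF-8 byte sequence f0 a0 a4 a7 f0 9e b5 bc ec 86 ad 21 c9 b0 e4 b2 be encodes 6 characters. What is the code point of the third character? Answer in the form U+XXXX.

U+C1AD

Offset 0: leading byte 0xF0 = 11110000 → 4-byte char #1 = F0 A0 A4 A7.
Offset 4: leading byte 0xF0 = 11110000 → 4-byte char #2 = F0 9E B5 BC.
Offset 8: leading byte 0xEC = 11101100 → 3-byte char #3 = EC 86 AD.
Leading byte 0xEC = 11101100 matches 1110xxxx → 3-byte sequence.
Byte 1: 0xEC = 11101100, payload 1100 (4 bits).
Byte 2: 0x86 = 10000110 (10xxxxxx ✓), payload 000110.
Byte 3: 0xAD = 10101101 (10xxxxxx ✓), payload 101101.
Concatenate: 1100000110101101 = 0xC1AD (16 bits → U+C1AD).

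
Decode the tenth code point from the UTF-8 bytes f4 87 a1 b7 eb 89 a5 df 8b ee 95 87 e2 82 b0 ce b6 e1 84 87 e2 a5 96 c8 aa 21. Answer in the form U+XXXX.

U+0021

Offset 0: leading byte 0xF4 = 11110100 → 4-byte char #1 = F4 87 A1 B7.
Offset 4: leading byte 0xEB = 11101011 → 3-byte char #2 = EB 89 A5.
Offset 7: leading byte 0xDF = 11011111 → 2-byte char #3 = DF 8B.
Offset 9: leading byte 0xEE = 11101110 → 3-byte char #4 = EE 95 87.
Offset 12: leading byte 0xE2 = 11100010 → 3-byte char #5 = E2 82 B0.
Offset 15: leading byte 0xCE = 11001110 → 2-byte char #6 = CE B6.
Offset 17: leading byte 0xE1 = 11100001 → 3-byte char #7 = E1 84 87.
Offset 20: leading byte 0xE2 = 11100010 → 3-byte char #8 = E2 A5 96.
Offset 23: leading byte 0xC8 = 11001000 → 2-byte char #9 = C8 AA.
Offset 25: leading byte 0x21 = 00100001 → 1-byte char #10 = 21.
Leading byte 0x21 = 00100001 matches 0xxxxxxx → 1-byte sequence.
Byte 1: 0x21 = 00100001, payload 0100001 (7 bits).
Concatenate: 0100001 = 0x21 (7 bits → U+0021).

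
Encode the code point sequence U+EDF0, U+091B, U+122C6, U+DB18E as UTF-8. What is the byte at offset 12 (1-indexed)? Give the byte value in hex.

0x9B

1-indexed offset 12 is 0-indexed offset 11.
U+EDF0 → 3-byte form EE B7 B0 at offsets 0–2.
U+091B → 3-byte form E0 A4 9B at offsets 3–5.
U+122C6 → 4-byte form F0 92 8B 86 at offsets 6–9.
U+DB18E → 4-byte form F3 9B 86 8E at offsets 10–13.
Offset 11 falls in char 4's range; it's byte 2 of F3 9B 86 8E = 0x9B.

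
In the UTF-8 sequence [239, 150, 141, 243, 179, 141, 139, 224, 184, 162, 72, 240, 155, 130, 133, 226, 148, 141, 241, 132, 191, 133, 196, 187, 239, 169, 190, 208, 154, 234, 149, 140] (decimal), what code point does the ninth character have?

Offset 0: leading byte 0xEF = 11101111 → 3-byte char #1 = EF 96 8D.
Offset 3: leading byte 0xF3 = 11110011 → 4-byte char #2 = F3 B3 8D 8B.
Offset 7: leading byte 0xE0 = 11100000 → 3-byte char #3 = E0 B8 A2.
Offset 10: leading byte 0x48 = 01001000 → 1-byte char #4 = 48.
Offset 11: leading byte 0xF0 = 11110000 → 4-byte char #5 = F0 9B 82 85.
Offset 15: leading byte 0xE2 = 11100010 → 3-byte char #6 = E2 94 8D.
Offset 18: leading byte 0xF1 = 11110001 → 4-byte char #7 = F1 84 BF 85.
Offset 22: leading byte 0xC4 = 11000100 → 2-byte char #8 = C4 BB.
Offset 24: leading byte 0xEF = 11101111 → 3-byte char #9 = EF A9 BE.
Leading byte 0xEF = 11101111 matches 1110xxxx → 3-byte sequence.
Byte 1: 0xEF = 11101111, payload 1111 (4 bits).
Byte 2: 0xA9 = 10101001 (10xxxxxx ✓), payload 101001.
Byte 3: 0xBE = 10111110 (10xxxxxx ✓), payload 111110.
Concatenate: 1111101001111110 = 0xFA7E (16 bits → U+FA7E).

U+FA7E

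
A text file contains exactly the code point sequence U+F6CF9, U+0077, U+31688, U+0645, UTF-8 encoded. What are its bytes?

U+F6CF9: 4-byte form → F3 B6 B3 B9.
U+0077: 1-byte form → 77.
U+31688: 4-byte form → F0 B1 9A 88.
U+0645: 2-byte form → D9 85.
Concatenated (11 bytes): F3 B6 B3 B9 77 F0 B1 9A 88 D9 85.

F3 B6 B3 B9 77 F0 B1 9A 88 D9 85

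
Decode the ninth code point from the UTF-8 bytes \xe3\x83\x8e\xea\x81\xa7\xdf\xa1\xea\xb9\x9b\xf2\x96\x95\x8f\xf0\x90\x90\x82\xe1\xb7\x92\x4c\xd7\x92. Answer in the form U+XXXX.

Offset 0: leading byte 0xE3 = 11100011 → 3-byte char #1 = E3 83 8E.
Offset 3: leading byte 0xEA = 11101010 → 3-byte char #2 = EA 81 A7.
Offset 6: leading byte 0xDF = 11011111 → 2-byte char #3 = DF A1.
Offset 8: leading byte 0xEA = 11101010 → 3-byte char #4 = EA B9 9B.
Offset 11: leading byte 0xF2 = 11110010 → 4-byte char #5 = F2 96 95 8F.
Offset 15: leading byte 0xF0 = 11110000 → 4-byte char #6 = F0 90 90 82.
Offset 19: leading byte 0xE1 = 11100001 → 3-byte char #7 = E1 B7 92.
Offset 22: leading byte 0x4C = 01001100 → 1-byte char #8 = 4C.
Offset 23: leading byte 0xD7 = 11010111 → 2-byte char #9 = D7 92.
Leading byte 0xD7 = 11010111 matches 110xxxxx → 2-byte sequence.
Byte 1: 0xD7 = 11010111, payload 10111 (5 bits).
Byte 2: 0x92 = 10010010 (10xxxxxx ✓), payload 010010.
Concatenate: 10111010010 = 0x5D2 (11 bits → U+05D2).

U+05D2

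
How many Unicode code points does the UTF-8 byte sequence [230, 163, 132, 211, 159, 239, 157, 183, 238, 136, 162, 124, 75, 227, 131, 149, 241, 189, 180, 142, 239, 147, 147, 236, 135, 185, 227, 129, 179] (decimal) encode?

11

Byte at offset 0: 0xE6 = 11100110 → 3-byte char (#1). Advance 3.
Byte at offset 3: 0xD3 = 11010011 → 2-byte char (#2). Advance 2.
Byte at offset 5: 0xEF = 11101111 → 3-byte char (#3). Advance 3.
Byte at offset 8: 0xEE = 11101110 → 3-byte char (#4). Advance 3.
Byte at offset 11: 0x7C = 01111100 → 1-byte char (#5). Advance 1.
Byte at offset 12: 0x4B = 01001011 → 1-byte char (#6). Advance 1.
Byte at offset 13: 0xE3 = 11100011 → 3-byte char (#7). Advance 3.
Byte at offset 16: 0xF1 = 11110001 → 4-byte char (#8). Advance 4.
Byte at offset 20: 0xEF = 11101111 → 3-byte char (#9). Advance 3.
Byte at offset 23: 0xEC = 11101100 → 3-byte char (#10). Advance 3.
Byte at offset 26: 0xE3 = 11100011 → 3-byte char (#11). Advance 3.
Reached end at offset 29 after 11 code points.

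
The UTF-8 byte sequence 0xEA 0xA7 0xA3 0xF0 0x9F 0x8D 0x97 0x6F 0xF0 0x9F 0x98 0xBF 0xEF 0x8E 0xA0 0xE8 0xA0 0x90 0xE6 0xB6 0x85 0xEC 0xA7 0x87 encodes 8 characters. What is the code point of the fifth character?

Offset 0: leading byte 0xEA = 11101010 → 3-byte char #1 = EA A7 A3.
Offset 3: leading byte 0xF0 = 11110000 → 4-byte char #2 = F0 9F 8D 97.
Offset 7: leading byte 0x6F = 01101111 → 1-byte char #3 = 6F.
Offset 8: leading byte 0xF0 = 11110000 → 4-byte char #4 = F0 9F 98 BF.
Offset 12: leading byte 0xEF = 11101111 → 3-byte char #5 = EF 8E A0.
Leading byte 0xEF = 11101111 matches 1110xxxx → 3-byte sequence.
Byte 1: 0xEF = 11101111, payload 1111 (4 bits).
Byte 2: 0x8E = 10001110 (10xxxxxx ✓), payload 001110.
Byte 3: 0xA0 = 10100000 (10xxxxxx ✓), payload 100000.
Concatenate: 1111001110100000 = 0xF3A0 (16 bits → U+F3A0).

U+F3A0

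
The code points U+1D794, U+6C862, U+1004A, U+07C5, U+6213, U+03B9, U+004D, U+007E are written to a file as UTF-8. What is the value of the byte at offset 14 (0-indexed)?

0xE6

U+1D794 → 4-byte form F0 9D 9E 94 at offsets 0–3.
U+6C862 → 4-byte form F1 AC A1 A2 at offsets 4–7.
U+1004A → 4-byte form F0 90 81 8A at offsets 8–11.
U+07C5 → 2-byte form DF 85 at offsets 12–13.
U+6213 → 3-byte form E6 88 93 at offsets 14–16.
Offset 14 falls in char 5's range; it's byte 1 of E6 88 93 = 0xE6.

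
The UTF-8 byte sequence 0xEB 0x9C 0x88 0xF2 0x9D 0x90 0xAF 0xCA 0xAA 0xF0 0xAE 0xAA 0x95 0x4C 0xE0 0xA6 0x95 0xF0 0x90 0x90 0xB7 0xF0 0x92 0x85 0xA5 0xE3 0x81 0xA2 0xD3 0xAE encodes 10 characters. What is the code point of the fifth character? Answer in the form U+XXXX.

U+004C

Offset 0: leading byte 0xEB = 11101011 → 3-byte char #1 = EB 9C 88.
Offset 3: leading byte 0xF2 = 11110010 → 4-byte char #2 = F2 9D 90 AF.
Offset 7: leading byte 0xCA = 11001010 → 2-byte char #3 = CA AA.
Offset 9: leading byte 0xF0 = 11110000 → 4-byte char #4 = F0 AE AA 95.
Offset 13: leading byte 0x4C = 01001100 → 1-byte char #5 = 4C.
Leading byte 0x4C = 01001100 matches 0xxxxxxx → 1-byte sequence.
Byte 1: 0x4C = 01001100, payload 1001100 (7 bits).
Concatenate: 1001100 = 0x4C (7 bits → U+004C).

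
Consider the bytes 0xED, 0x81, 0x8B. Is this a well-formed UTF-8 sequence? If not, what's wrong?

Leading byte 0xED = 11101101 → 3-byte form.
Continuation bytes 0x81=10000001, 0x8B=10001011 all match 10xxxxxx.
Decoded value 0xD04B is ≥ 0x800 (shortest form) and not a surrogate.

valid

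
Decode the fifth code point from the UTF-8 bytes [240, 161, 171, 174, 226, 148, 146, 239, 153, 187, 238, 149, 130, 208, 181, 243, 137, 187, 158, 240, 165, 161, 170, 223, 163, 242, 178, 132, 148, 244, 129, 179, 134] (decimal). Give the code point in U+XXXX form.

Offset 0: leading byte 0xF0 = 11110000 → 4-byte char #1 = F0 A1 AB AE.
Offset 4: leading byte 0xE2 = 11100010 → 3-byte char #2 = E2 94 92.
Offset 7: leading byte 0xEF = 11101111 → 3-byte char #3 = EF 99 BB.
Offset 10: leading byte 0xEE = 11101110 → 3-byte char #4 = EE 95 82.
Offset 13: leading byte 0xD0 = 11010000 → 2-byte char #5 = D0 B5.
Leading byte 0xD0 = 11010000 matches 110xxxxx → 2-byte sequence.
Byte 1: 0xD0 = 11010000, payload 10000 (5 bits).
Byte 2: 0xB5 = 10110101 (10xxxxxx ✓), payload 110101.
Concatenate: 10000110101 = 0x435 (11 bits → U+0435).

U+0435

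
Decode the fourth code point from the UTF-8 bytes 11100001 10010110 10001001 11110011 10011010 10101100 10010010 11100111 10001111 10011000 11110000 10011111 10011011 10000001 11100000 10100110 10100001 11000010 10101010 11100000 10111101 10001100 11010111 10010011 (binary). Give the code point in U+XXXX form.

Offset 0: leading byte 0xE1 = 11100001 → 3-byte char #1 = E1 96 89.
Offset 3: leading byte 0xF3 = 11110011 → 4-byte char #2 = F3 9A AC 92.
Offset 7: leading byte 0xE7 = 11100111 → 3-byte char #3 = E7 8F 98.
Offset 10: leading byte 0xF0 = 11110000 → 4-byte char #4 = F0 9F 9B 81.
Leading byte 0xF0 = 11110000 matches 11110xxx → 4-byte sequence.
Byte 1: 0xF0 = 11110000, payload 000 (3 bits).
Byte 2: 0x9F = 10011111 (10xxxxxx ✓), payload 011111.
Byte 3: 0x9B = 10011011 (10xxxxxx ✓), payload 011011.
Byte 4: 0x81 = 10000001 (10xxxxxx ✓), payload 000001.
Concatenate: 000011111011011000001 = 0x1F6C1 (21 bits → U+1F6C1).

U+1F6C1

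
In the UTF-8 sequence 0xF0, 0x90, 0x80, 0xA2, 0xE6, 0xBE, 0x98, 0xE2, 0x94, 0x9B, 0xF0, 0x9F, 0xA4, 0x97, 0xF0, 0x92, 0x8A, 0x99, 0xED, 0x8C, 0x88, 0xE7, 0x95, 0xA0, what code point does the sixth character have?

Offset 0: leading byte 0xF0 = 11110000 → 4-byte char #1 = F0 90 80 A2.
Offset 4: leading byte 0xE6 = 11100110 → 3-byte char #2 = E6 BE 98.
Offset 7: leading byte 0xE2 = 11100010 → 3-byte char #3 = E2 94 9B.
Offset 10: leading byte 0xF0 = 11110000 → 4-byte char #4 = F0 9F A4 97.
Offset 14: leading byte 0xF0 = 11110000 → 4-byte char #5 = F0 92 8A 99.
Offset 18: leading byte 0xED = 11101101 → 3-byte char #6 = ED 8C 88.
Leading byte 0xED = 11101101 matches 1110xxxx → 3-byte sequence.
Byte 1: 0xED = 11101101, payload 1101 (4 bits).
Byte 2: 0x8C = 10001100 (10xxxxxx ✓), payload 001100.
Byte 3: 0x88 = 10001000 (10xxxxxx ✓), payload 001000.
Concatenate: 1101001100001000 = 0xD308 (16 bits → U+D308).

U+D308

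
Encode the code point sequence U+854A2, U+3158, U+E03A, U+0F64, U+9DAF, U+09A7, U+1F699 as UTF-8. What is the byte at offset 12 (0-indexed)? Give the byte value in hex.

U+854A2 → 4-byte form F2 85 92 A2 at offsets 0–3.
U+3158 → 3-byte form E3 85 98 at offsets 4–6.
U+E03A → 3-byte form EE 80 BA at offsets 7–9.
U+0F64 → 3-byte form E0 BD A4 at offsets 10–12.
Offset 12 falls in char 4's range; it's byte 3 of E0 BD A4 = 0xA4.

0xA4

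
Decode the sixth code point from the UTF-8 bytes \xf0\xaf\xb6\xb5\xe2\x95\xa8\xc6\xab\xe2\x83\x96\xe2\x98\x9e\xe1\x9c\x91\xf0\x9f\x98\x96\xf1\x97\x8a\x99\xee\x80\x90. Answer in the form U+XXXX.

U+1711

Offset 0: leading byte 0xF0 = 11110000 → 4-byte char #1 = F0 AF B6 B5.
Offset 4: leading byte 0xE2 = 11100010 → 3-byte char #2 = E2 95 A8.
Offset 7: leading byte 0xC6 = 11000110 → 2-byte char #3 = C6 AB.
Offset 9: leading byte 0xE2 = 11100010 → 3-byte char #4 = E2 83 96.
Offset 12: leading byte 0xE2 = 11100010 → 3-byte char #5 = E2 98 9E.
Offset 15: leading byte 0xE1 = 11100001 → 3-byte char #6 = E1 9C 91.
Leading byte 0xE1 = 11100001 matches 1110xxxx → 3-byte sequence.
Byte 1: 0xE1 = 11100001, payload 0001 (4 bits).
Byte 2: 0x9C = 10011100 (10xxxxxx ✓), payload 011100.
Byte 3: 0x91 = 10010001 (10xxxxxx ✓), payload 010001.
Concatenate: 0001011100010001 = 0x1711 (16 bits → U+1711).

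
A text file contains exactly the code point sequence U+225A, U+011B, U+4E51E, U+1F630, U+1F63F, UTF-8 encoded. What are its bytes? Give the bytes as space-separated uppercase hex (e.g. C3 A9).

U+225A: 3-byte form → E2 89 9A.
U+011B: 2-byte form → C4 9B.
U+4E51E: 4-byte form → F1 8E 94 9E.
U+1F630: 4-byte form → F0 9F 98 B0.
U+1F63F: 4-byte form → F0 9F 98 BF.
Concatenated (17 bytes): E2 89 9A C4 9B F1 8E 94 9E F0 9F 98 B0 F0 9F 98 BF.

E2 89 9A C4 9B F1 8E 94 9E F0 9F 98 B0 F0 9F 98 BF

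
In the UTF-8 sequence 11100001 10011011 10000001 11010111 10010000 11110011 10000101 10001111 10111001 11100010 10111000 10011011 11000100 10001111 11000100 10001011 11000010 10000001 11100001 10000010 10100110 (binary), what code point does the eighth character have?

U+10A6

Offset 0: leading byte 0xE1 = 11100001 → 3-byte char #1 = E1 9B 81.
Offset 3: leading byte 0xD7 = 11010111 → 2-byte char #2 = D7 90.
Offset 5: leading byte 0xF3 = 11110011 → 4-byte char #3 = F3 85 8F B9.
Offset 9: leading byte 0xE2 = 11100010 → 3-byte char #4 = E2 B8 9B.
Offset 12: leading byte 0xC4 = 11000100 → 2-byte char #5 = C4 8F.
Offset 14: leading byte 0xC4 = 11000100 → 2-byte char #6 = C4 8B.
Offset 16: leading byte 0xC2 = 11000010 → 2-byte char #7 = C2 81.
Offset 18: leading byte 0xE1 = 11100001 → 3-byte char #8 = E1 82 A6.
Leading byte 0xE1 = 11100001 matches 1110xxxx → 3-byte sequence.
Byte 1: 0xE1 = 11100001, payload 0001 (4 bits).
Byte 2: 0x82 = 10000010 (10xxxxxx ✓), payload 000010.
Byte 3: 0xA6 = 10100110 (10xxxxxx ✓), payload 100110.
Concatenate: 0001000010100110 = 0x10A6 (16 bits → U+10A6).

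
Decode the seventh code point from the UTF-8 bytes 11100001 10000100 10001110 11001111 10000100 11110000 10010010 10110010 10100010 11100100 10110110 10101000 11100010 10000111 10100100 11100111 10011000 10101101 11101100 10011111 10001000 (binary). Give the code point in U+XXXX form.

U+C7C8

Offset 0: leading byte 0xE1 = 11100001 → 3-byte char #1 = E1 84 8E.
Offset 3: leading byte 0xCF = 11001111 → 2-byte char #2 = CF 84.
Offset 5: leading byte 0xF0 = 11110000 → 4-byte char #3 = F0 92 B2 A2.
Offset 9: leading byte 0xE4 = 11100100 → 3-byte char #4 = E4 B6 A8.
Offset 12: leading byte 0xE2 = 11100010 → 3-byte char #5 = E2 87 A4.
Offset 15: leading byte 0xE7 = 11100111 → 3-byte char #6 = E7 98 AD.
Offset 18: leading byte 0xEC = 11101100 → 3-byte char #7 = EC 9F 88.
Leading byte 0xEC = 11101100 matches 1110xxxx → 3-byte sequence.
Byte 1: 0xEC = 11101100, payload 1100 (4 bits).
Byte 2: 0x9F = 10011111 (10xxxxxx ✓), payload 011111.
Byte 3: 0x88 = 10001000 (10xxxxxx ✓), payload 001000.
Concatenate: 1100011111001000 = 0xC7C8 (16 bits → U+C7C8).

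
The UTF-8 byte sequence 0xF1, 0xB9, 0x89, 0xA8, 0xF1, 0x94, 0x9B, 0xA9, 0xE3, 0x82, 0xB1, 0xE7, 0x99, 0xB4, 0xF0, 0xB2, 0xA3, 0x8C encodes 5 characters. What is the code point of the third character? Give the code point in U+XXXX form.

Offset 0: leading byte 0xF1 = 11110001 → 4-byte char #1 = F1 B9 89 A8.
Offset 4: leading byte 0xF1 = 11110001 → 4-byte char #2 = F1 94 9B A9.
Offset 8: leading byte 0xE3 = 11100011 → 3-byte char #3 = E3 82 B1.
Leading byte 0xE3 = 11100011 matches 1110xxxx → 3-byte sequence.
Byte 1: 0xE3 = 11100011, payload 0011 (4 bits).
Byte 2: 0x82 = 10000010 (10xxxxxx ✓), payload 000010.
Byte 3: 0xB1 = 10110001 (10xxxxxx ✓), payload 110001.
Concatenate: 0011000010110001 = 0x30B1 (16 bits → U+30B1).

U+30B1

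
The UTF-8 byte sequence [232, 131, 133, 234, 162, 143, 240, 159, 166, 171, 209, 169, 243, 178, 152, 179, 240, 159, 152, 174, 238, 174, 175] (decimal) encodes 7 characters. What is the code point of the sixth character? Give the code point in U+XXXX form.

Offset 0: leading byte 0xE8 = 11101000 → 3-byte char #1 = E8 83 85.
Offset 3: leading byte 0xEA = 11101010 → 3-byte char #2 = EA A2 8F.
Offset 6: leading byte 0xF0 = 11110000 → 4-byte char #3 = F0 9F A6 AB.
Offset 10: leading byte 0xD1 = 11010001 → 2-byte char #4 = D1 A9.
Offset 12: leading byte 0xF3 = 11110011 → 4-byte char #5 = F3 B2 98 B3.
Offset 16: leading byte 0xF0 = 11110000 → 4-byte char #6 = F0 9F 98 AE.
Leading byte 0xF0 = 11110000 matches 11110xxx → 4-byte sequence.
Byte 1: 0xF0 = 11110000, payload 000 (3 bits).
Byte 2: 0x9F = 10011111 (10xxxxxx ✓), payload 011111.
Byte 3: 0x98 = 10011000 (10xxxxxx ✓), payload 011000.
Byte 4: 0xAE = 10101110 (10xxxxxx ✓), payload 101110.
Concatenate: 000011111011000101110 = 0x1F62E (21 bits → U+1F62E).

U+1F62E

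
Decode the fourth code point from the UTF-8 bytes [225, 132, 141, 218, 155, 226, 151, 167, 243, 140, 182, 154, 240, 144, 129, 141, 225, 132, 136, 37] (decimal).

U+CCD9A

Offset 0: leading byte 0xE1 = 11100001 → 3-byte char #1 = E1 84 8D.
Offset 3: leading byte 0xDA = 11011010 → 2-byte char #2 = DA 9B.
Offset 5: leading byte 0xE2 = 11100010 → 3-byte char #3 = E2 97 A7.
Offset 8: leading byte 0xF3 = 11110011 → 4-byte char #4 = F3 8C B6 9A.
Leading byte 0xF3 = 11110011 matches 11110xxx → 4-byte sequence.
Byte 1: 0xF3 = 11110011, payload 011 (3 bits).
Byte 2: 0x8C = 10001100 (10xxxxxx ✓), payload 001100.
Byte 3: 0xB6 = 10110110 (10xxxxxx ✓), payload 110110.
Byte 4: 0x9A = 10011010 (10xxxxxx ✓), payload 011010.
Concatenate: 011001100110110011010 = 0xCCD9A (21 bits → U+CCD9A).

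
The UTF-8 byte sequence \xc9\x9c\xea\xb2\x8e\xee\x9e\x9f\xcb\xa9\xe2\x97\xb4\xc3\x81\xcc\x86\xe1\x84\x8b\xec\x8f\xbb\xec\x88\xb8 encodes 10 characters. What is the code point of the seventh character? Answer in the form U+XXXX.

U+0306

Offset 0: leading byte 0xC9 = 11001001 → 2-byte char #1 = C9 9C.
Offset 2: leading byte 0xEA = 11101010 → 3-byte char #2 = EA B2 8E.
Offset 5: leading byte 0xEE = 11101110 → 3-byte char #3 = EE 9E 9F.
Offset 8: leading byte 0xCB = 11001011 → 2-byte char #4 = CB A9.
Offset 10: leading byte 0xE2 = 11100010 → 3-byte char #5 = E2 97 B4.
Offset 13: leading byte 0xC3 = 11000011 → 2-byte char #6 = C3 81.
Offset 15: leading byte 0xCC = 11001100 → 2-byte char #7 = CC 86.
Leading byte 0xCC = 11001100 matches 110xxxxx → 2-byte sequence.
Byte 1: 0xCC = 11001100, payload 01100 (5 bits).
Byte 2: 0x86 = 10000110 (10xxxxxx ✓), payload 000110.
Concatenate: 01100000110 = 0x306 (11 bits → U+0306).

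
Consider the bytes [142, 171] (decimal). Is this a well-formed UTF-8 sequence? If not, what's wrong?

invalid (continuation byte with no leading byte)

Byte 0x8E = 10001110 has the form 10xxxxxx — a continuation byte — but there is no preceding leading byte.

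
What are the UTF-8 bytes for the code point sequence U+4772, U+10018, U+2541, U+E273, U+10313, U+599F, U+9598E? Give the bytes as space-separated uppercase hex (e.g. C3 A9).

U+4772: 3-byte form → E4 9D B2.
U+10018: 4-byte form → F0 90 80 98.
U+2541: 3-byte form → E2 95 81.
U+E273: 3-byte form → EE 89 B3.
U+10313: 4-byte form → F0 90 8C 93.
U+599F: 3-byte form → E5 A6 9F.
U+9598E: 4-byte form → F2 95 A6 8E.
Concatenated (24 bytes): E4 9D B2 F0 90 80 98 E2 95 81 EE 89 B3 F0 90 8C 93 E5 A6 9F F2 95 A6 8E.

E4 9D B2 F0 90 80 98 E2 95 81 EE 89 B3 F0 90 8C 93 E5 A6 9F F2 95 A6 8E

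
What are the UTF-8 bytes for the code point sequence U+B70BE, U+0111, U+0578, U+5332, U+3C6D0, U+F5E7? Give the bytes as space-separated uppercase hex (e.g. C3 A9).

U+B70BE: 4-byte form → F2 B7 82 BE.
U+0111: 2-byte form → C4 91.
U+0578: 2-byte form → D5 B8.
U+5332: 3-byte form → E5 8C B2.
U+3C6D0: 4-byte form → F0 BC 9B 90.
U+F5E7: 3-byte form → EF 97 A7.
Concatenated (18 bytes): F2 B7 82 BE C4 91 D5 B8 E5 8C B2 F0 BC 9B 90 EF 97 A7.

F2 B7 82 BE C4 91 D5 B8 E5 8C B2 F0 BC 9B 90 EF 97 A7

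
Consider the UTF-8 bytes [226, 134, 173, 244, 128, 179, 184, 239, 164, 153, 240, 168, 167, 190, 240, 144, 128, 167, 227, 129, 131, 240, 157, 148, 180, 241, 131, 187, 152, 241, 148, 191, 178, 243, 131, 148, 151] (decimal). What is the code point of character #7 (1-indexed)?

Offset 0: leading byte 0xE2 = 11100010 → 3-byte char #1 = E2 86 AD.
Offset 3: leading byte 0xF4 = 11110100 → 4-byte char #2 = F4 80 B3 B8.
Offset 7: leading byte 0xEF = 11101111 → 3-byte char #3 = EF A4 99.
Offset 10: leading byte 0xF0 = 11110000 → 4-byte char #4 = F0 A8 A7 BE.
Offset 14: leading byte 0xF0 = 11110000 → 4-byte char #5 = F0 90 80 A7.
Offset 18: leading byte 0xE3 = 11100011 → 3-byte char #6 = E3 81 83.
Offset 21: leading byte 0xF0 = 11110000 → 4-byte char #7 = F0 9D 94 B4.
Leading byte 0xF0 = 11110000 matches 11110xxx → 4-byte sequence.
Byte 1: 0xF0 = 11110000, payload 000 (3 bits).
Byte 2: 0x9D = 10011101 (10xxxxxx ✓), payload 011101.
Byte 3: 0x94 = 10010100 (10xxxxxx ✓), payload 010100.
Byte 4: 0xB4 = 10110100 (10xxxxxx ✓), payload 110100.
Concatenate: 000011101010100110100 = 0x1D534 (21 bits → U+1D534).

U+1D534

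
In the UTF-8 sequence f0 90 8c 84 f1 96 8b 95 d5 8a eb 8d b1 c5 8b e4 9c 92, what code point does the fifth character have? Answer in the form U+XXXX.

Offset 0: leading byte 0xF0 = 11110000 → 4-byte char #1 = F0 90 8C 84.
Offset 4: leading byte 0xF1 = 11110001 → 4-byte char #2 = F1 96 8B 95.
Offset 8: leading byte 0xD5 = 11010101 → 2-byte char #3 = D5 8A.
Offset 10: leading byte 0xEB = 11101011 → 3-byte char #4 = EB 8D B1.
Offset 13: leading byte 0xC5 = 11000101 → 2-byte char #5 = C5 8B.
Leading byte 0xC5 = 11000101 matches 110xxxxx → 2-byte sequence.
Byte 1: 0xC5 = 11000101, payload 00101 (5 bits).
Byte 2: 0x8B = 10001011 (10xxxxxx ✓), payload 001011.
Concatenate: 00101001011 = 0x14B (11 bits → U+014B).

U+014B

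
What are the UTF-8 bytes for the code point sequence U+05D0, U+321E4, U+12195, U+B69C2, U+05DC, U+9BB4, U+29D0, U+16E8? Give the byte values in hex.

D7 90 F0 B2 87 A4 F0 92 86 95 F2 B6 A7 82 D7 9C E9 AE B4 E2 A7 90 E1 9B A8

U+05D0: 2-byte form → D7 90.
U+321E4: 4-byte form → F0 B2 87 A4.
U+12195: 4-byte form → F0 92 86 95.
U+B69C2: 4-byte form → F2 B6 A7 82.
U+05DC: 2-byte form → D7 9C.
U+9BB4: 3-byte form → E9 AE B4.
U+29D0: 3-byte form → E2 A7 90.
U+16E8: 3-byte form → E1 9B A8.
Concatenated (25 bytes): D7 90 F0 B2 87 A4 F0 92 86 95 F2 B6 A7 82 D7 9C E9 AE B4 E2 A7 90 E1 9B A8.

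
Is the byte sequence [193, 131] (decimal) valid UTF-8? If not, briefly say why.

Leading byte 0xC1 = 11000001 → 2-byte form.
Continuation bytes all match 10xxxxxx. Payload decodes to 0x43.
But 0x43 < 0x80, the minimum for a 2-byte sequence — this is an overlong encoding.

invalid (overlong encoding)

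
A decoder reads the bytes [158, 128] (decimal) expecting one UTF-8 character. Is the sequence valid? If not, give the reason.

Byte 0x9E = 10011110 has the form 10xxxxxx — a continuation byte — but there is no preceding leading byte.

invalid (continuation byte with no leading byte)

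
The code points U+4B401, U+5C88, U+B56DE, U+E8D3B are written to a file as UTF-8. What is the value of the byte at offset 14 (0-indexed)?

U+4B401 → 4-byte form F1 8B 90 81 at offsets 0–3.
U+5C88 → 3-byte form E5 B2 88 at offsets 4–6.
U+B56DE → 4-byte form F2 B5 9B 9E at offsets 7–10.
U+E8D3B → 4-byte form F3 A8 B4 BB at offsets 11–14.
Offset 14 falls in char 4's range; it's byte 4 of F3 A8 B4 BB = 0xBB.

0xBB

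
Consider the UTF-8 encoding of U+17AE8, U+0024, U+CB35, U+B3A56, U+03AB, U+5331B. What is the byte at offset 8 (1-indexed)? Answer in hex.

0xB5

1-indexed offset 8 is 0-indexed offset 7.
U+17AE8 → 4-byte form F0 97 AB A8 at offsets 0–3.
U+0024 → 1-byte form 24 at offsets 4–4.
U+CB35 → 3-byte form EC AC B5 at offsets 5–7.
Offset 7 falls in char 3's range; it's byte 3 of EC AC B5 = 0xB5.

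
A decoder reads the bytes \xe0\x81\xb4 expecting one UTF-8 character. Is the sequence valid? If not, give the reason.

Leading byte 0xE0 = 11100000 → 3-byte form.
Continuation bytes all match 10xxxxxx. Payload decodes to 0x74.
But 0x74 < 0x800, the minimum for a 3-byte sequence — this is an overlong encoding.

invalid (overlong encoding)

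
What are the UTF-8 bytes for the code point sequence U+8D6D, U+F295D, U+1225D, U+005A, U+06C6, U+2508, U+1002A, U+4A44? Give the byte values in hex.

E8 B5 AD F3 B2 A5 9D F0 92 89 9D 5A DB 86 E2 94 88 F0 90 80 AA E4 A9 84

U+8D6D: 3-byte form → E8 B5 AD.
U+F295D: 4-byte form → F3 B2 A5 9D.
U+1225D: 4-byte form → F0 92 89 9D.
U+005A: 1-byte form → 5A.
U+06C6: 2-byte form → DB 86.
U+2508: 3-byte form → E2 94 88.
U+1002A: 4-byte form → F0 90 80 AA.
U+4A44: 3-byte form → E4 A9 84.
Concatenated (24 bytes): E8 B5 AD F3 B2 A5 9D F0 92 89 9D 5A DB 86 E2 94 88 F0 90 80 AA E4 A9 84.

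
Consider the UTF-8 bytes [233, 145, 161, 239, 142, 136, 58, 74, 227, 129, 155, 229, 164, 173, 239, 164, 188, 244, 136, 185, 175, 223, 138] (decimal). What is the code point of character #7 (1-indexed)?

Offset 0: leading byte 0xE9 = 11101001 → 3-byte char #1 = E9 91 A1.
Offset 3: leading byte 0xEF = 11101111 → 3-byte char #2 = EF 8E 88.
Offset 6: leading byte 0x3A = 00111010 → 1-byte char #3 = 3A.
Offset 7: leading byte 0x4A = 01001010 → 1-byte char #4 = 4A.
Offset 8: leading byte 0xE3 = 11100011 → 3-byte char #5 = E3 81 9B.
Offset 11: leading byte 0xE5 = 11100101 → 3-byte char #6 = E5 A4 AD.
Offset 14: leading byte 0xEF = 11101111 → 3-byte char #7 = EF A4 BC.
Leading byte 0xEF = 11101111 matches 1110xxxx → 3-byte sequence.
Byte 1: 0xEF = 11101111, payload 1111 (4 bits).
Byte 2: 0xA4 = 10100100 (10xxxxxx ✓), payload 100100.
Byte 3: 0xBC = 10111100 (10xxxxxx ✓), payload 111100.
Concatenate: 1111100100111100 = 0xF93C (16 bits → U+F93C).

U+F93C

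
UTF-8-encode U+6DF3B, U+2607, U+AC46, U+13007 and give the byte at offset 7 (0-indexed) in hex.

0xEA

U+6DF3B → 4-byte form F1 AD BC BB at offsets 0–3.
U+2607 → 3-byte form E2 98 87 at offsets 4–6.
U+AC46 → 3-byte form EA B1 86 at offsets 7–9.
Offset 7 falls in char 3's range; it's byte 1 of EA B1 86 = 0xEA.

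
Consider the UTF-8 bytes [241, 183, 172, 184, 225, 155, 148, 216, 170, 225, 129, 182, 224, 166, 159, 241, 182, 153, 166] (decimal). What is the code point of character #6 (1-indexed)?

Offset 0: leading byte 0xF1 = 11110001 → 4-byte char #1 = F1 B7 AC B8.
Offset 4: leading byte 0xE1 = 11100001 → 3-byte char #2 = E1 9B 94.
Offset 7: leading byte 0xD8 = 11011000 → 2-byte char #3 = D8 AA.
Offset 9: leading byte 0xE1 = 11100001 → 3-byte char #4 = E1 81 B6.
Offset 12: leading byte 0xE0 = 11100000 → 3-byte char #5 = E0 A6 9F.
Offset 15: leading byte 0xF1 = 11110001 → 4-byte char #6 = F1 B6 99 A6.
Leading byte 0xF1 = 11110001 matches 11110xxx → 4-byte sequence.
Byte 1: 0xF1 = 11110001, payload 001 (3 bits).
Byte 2: 0xB6 = 10110110 (10xxxxxx ✓), payload 110110.
Byte 3: 0x99 = 10011001 (10xxxxxx ✓), payload 011001.
Byte 4: 0xA6 = 10100110 (10xxxxxx ✓), payload 100110.
Concatenate: 001110110011001100110 = 0x76666 (21 bits → U+76666).

U+76666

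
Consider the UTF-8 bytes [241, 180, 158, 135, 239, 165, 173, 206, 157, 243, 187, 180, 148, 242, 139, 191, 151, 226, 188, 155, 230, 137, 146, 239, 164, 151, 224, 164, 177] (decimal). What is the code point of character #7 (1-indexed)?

U+6252

Offset 0: leading byte 0xF1 = 11110001 → 4-byte char #1 = F1 B4 9E 87.
Offset 4: leading byte 0xEF = 11101111 → 3-byte char #2 = EF A5 AD.
Offset 7: leading byte 0xCE = 11001110 → 2-byte char #3 = CE 9D.
Offset 9: leading byte 0xF3 = 11110011 → 4-byte char #4 = F3 BB B4 94.
Offset 13: leading byte 0xF2 = 11110010 → 4-byte char #5 = F2 8B BF 97.
Offset 17: leading byte 0xE2 = 11100010 → 3-byte char #6 = E2 BC 9B.
Offset 20: leading byte 0xE6 = 11100110 → 3-byte char #7 = E6 89 92.
Leading byte 0xE6 = 11100110 matches 1110xxxx → 3-byte sequence.
Byte 1: 0xE6 = 11100110, payload 0110 (4 bits).
Byte 2: 0x89 = 10001001 (10xxxxxx ✓), payload 001001.
Byte 3: 0x92 = 10010010 (10xxxxxx ✓), payload 010010.
Concatenate: 0110001001010010 = 0x6252 (16 bits → U+6252).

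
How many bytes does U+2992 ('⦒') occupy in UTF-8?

U+2992 = 0x2992. UTF-8 uses 1 byte below 0x80, 2 below 0x800, 3 below 0x10000, 4 up to 0x10FFFF. 0x2992 is in U+0800–U+FFFF → 3 bytes.

3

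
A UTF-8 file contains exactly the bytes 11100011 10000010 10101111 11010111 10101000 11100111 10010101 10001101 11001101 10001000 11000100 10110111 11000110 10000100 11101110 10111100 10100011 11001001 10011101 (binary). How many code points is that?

Byte at offset 0: 0xE3 = 11100011 → 3-byte char (#1). Advance 3.
Byte at offset 3: 0xD7 = 11010111 → 2-byte char (#2). Advance 2.
Byte at offset 5: 0xE7 = 11100111 → 3-byte char (#3). Advance 3.
Byte at offset 8: 0xCD = 11001101 → 2-byte char (#4). Advance 2.
Byte at offset 10: 0xC4 = 11000100 → 2-byte char (#5). Advance 2.
Byte at offset 12: 0xC6 = 11000110 → 2-byte char (#6). Advance 2.
Byte at offset 14: 0xEE = 11101110 → 3-byte char (#7). Advance 3.
Byte at offset 17: 0xC9 = 11001001 → 2-byte char (#8). Advance 2.
Reached end at offset 19 after 8 code points.

8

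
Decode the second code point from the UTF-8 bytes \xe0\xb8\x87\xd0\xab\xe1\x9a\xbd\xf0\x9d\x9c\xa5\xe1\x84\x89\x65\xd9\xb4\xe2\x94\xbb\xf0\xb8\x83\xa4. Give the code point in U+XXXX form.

Offset 0: leading byte 0xE0 = 11100000 → 3-byte char #1 = E0 B8 87.
Offset 3: leading byte 0xD0 = 11010000 → 2-byte char #2 = D0 AB.
Leading byte 0xD0 = 11010000 matches 110xxxxx → 2-byte sequence.
Byte 1: 0xD0 = 11010000, payload 10000 (5 bits).
Byte 2: 0xAB = 10101011 (10xxxxxx ✓), payload 101011.
Concatenate: 10000101011 = 0x42B (11 bits → U+042B).

U+042B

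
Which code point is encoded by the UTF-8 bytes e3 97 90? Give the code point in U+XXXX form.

U+35D0

Leading byte 0xE3 = 11100011 matches 1110xxxx → 3-byte sequence.
Byte 1: 0xE3 = 11100011, payload 0011 (4 bits).
Byte 2: 0x97 = 10010111 (10xxxxxx ✓), payload 010111.
Byte 3: 0x90 = 10010000 (10xxxxxx ✓), payload 010000.
Concatenate: 0011010111010000 = 0x35D0 (16 bits → U+35D0).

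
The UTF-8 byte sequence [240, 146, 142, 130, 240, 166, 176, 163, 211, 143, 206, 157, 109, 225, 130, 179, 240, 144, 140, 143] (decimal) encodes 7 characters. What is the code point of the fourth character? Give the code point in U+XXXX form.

Offset 0: leading byte 0xF0 = 11110000 → 4-byte char #1 = F0 92 8E 82.
Offset 4: leading byte 0xF0 = 11110000 → 4-byte char #2 = F0 A6 B0 A3.
Offset 8: leading byte 0xD3 = 11010011 → 2-byte char #3 = D3 8F.
Offset 10: leading byte 0xCE = 11001110 → 2-byte char #4 = CE 9D.
Leading byte 0xCE = 11001110 matches 110xxxxx → 2-byte sequence.
Byte 1: 0xCE = 11001110, payload 01110 (5 bits).
Byte 2: 0x9D = 10011101 (10xxxxxx ✓), payload 011101.
Concatenate: 01110011101 = 0x39D (11 bits → U+039D).

U+039D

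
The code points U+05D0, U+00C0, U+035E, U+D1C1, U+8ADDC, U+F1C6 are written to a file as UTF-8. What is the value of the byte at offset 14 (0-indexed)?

0x87

U+05D0 → 2-byte form D7 90 at offsets 0–1.
U+00C0 → 2-byte form C3 80 at offsets 2–3.
U+035E → 2-byte form CD 9E at offsets 4–5.
U+D1C1 → 3-byte form ED 87 81 at offsets 6–8.
U+8ADDC → 4-byte form F2 8A B7 9C at offsets 9–12.
U+F1C6 → 3-byte form EF 87 86 at offsets 13–15.
Offset 14 falls in char 6's range; it's byte 2 of EF 87 86 = 0x87.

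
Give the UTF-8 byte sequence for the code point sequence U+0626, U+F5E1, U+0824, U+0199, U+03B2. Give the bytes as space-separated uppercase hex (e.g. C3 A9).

U+0626: 2-byte form → D8 A6.
U+F5E1: 3-byte form → EF 97 A1.
U+0824: 3-byte form → E0 A0 A4.
U+0199: 2-byte form → C6 99.
U+03B2: 2-byte form → CE B2.
Concatenated (12 bytes): D8 A6 EF 97 A1 E0 A0 A4 C6 99 CE B2.

D8 A6 EF 97 A1 E0 A0 A4 C6 99 CE B2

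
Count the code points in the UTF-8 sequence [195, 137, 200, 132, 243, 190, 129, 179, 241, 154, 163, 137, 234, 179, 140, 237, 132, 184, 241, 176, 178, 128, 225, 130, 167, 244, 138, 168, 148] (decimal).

9

Byte at offset 0: 0xC3 = 11000011 → 2-byte char (#1). Advance 2.
Byte at offset 2: 0xC8 = 11001000 → 2-byte char (#2). Advance 2.
Byte at offset 4: 0xF3 = 11110011 → 4-byte char (#3). Advance 4.
Byte at offset 8: 0xF1 = 11110001 → 4-byte char (#4). Advance 4.
Byte at offset 12: 0xEA = 11101010 → 3-byte char (#5). Advance 3.
Byte at offset 15: 0xED = 11101101 → 3-byte char (#6). Advance 3.
Byte at offset 18: 0xF1 = 11110001 → 4-byte char (#7). Advance 4.
Byte at offset 22: 0xE1 = 11100001 → 3-byte char (#8). Advance 3.
Byte at offset 25: 0xF4 = 11110100 → 4-byte char (#9). Advance 4.
Reached end at offset 29 after 9 code points.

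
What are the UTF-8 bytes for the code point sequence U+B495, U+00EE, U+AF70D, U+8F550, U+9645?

U+B495: 3-byte form → EB 92 95.
U+00EE: 2-byte form → C3 AE.
U+AF70D: 4-byte form → F2 AF 9C 8D.
U+8F550: 4-byte form → F2 8F 95 90.
U+9645: 3-byte form → E9 99 85.
Concatenated (16 bytes): EB 92 95 C3 AE F2 AF 9C 8D F2 8F 95 90 E9 99 85.

EB 92 95 C3 AE F2 AF 9C 8D F2 8F 95 90 E9 99 85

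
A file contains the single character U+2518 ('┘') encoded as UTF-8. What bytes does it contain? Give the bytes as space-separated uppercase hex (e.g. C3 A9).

E2 94 98

U+2518 = 0x2518 = 9496 decimal. In range U+0800–U+FFFF → 3-byte form: 1110xxxx 10xxxxxx 10xxxxxx.
Binary (16 bits): 0010010100011000.
Split 4+6+6: 0010 | 010100 | 011000.
Byte 1: 11100010 = 0xE2.
Byte 2: 10010100 = 0x94.
Byte 3: 10011000 = 0x98.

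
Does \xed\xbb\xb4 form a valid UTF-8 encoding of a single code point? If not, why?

Structurally a 3-byte sequence; payload = 0xDEF4.
But 0xDEF4 is in U+D800–U+DFFF, the surrogate range. Surrogates are not Unicode scalar values and are forbidden in UTF-8.

invalid (encodes a surrogate (U+D800–U+DFFF))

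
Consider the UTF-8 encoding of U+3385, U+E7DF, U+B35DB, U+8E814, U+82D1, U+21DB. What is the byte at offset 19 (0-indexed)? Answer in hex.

U+3385 → 3-byte form E3 8E 85 at offsets 0–2.
U+E7DF → 3-byte form EE 9F 9F at offsets 3–5.
U+B35DB → 4-byte form F2 B3 97 9B at offsets 6–9.
U+8E814 → 4-byte form F2 8E A0 94 at offsets 10–13.
U+82D1 → 3-byte form E8 8B 91 at offsets 14–16.
U+21DB → 3-byte form E2 87 9B at offsets 17–19.
Offset 19 falls in char 6's range; it's byte 3 of E2 87 9B = 0x9B.

0x9B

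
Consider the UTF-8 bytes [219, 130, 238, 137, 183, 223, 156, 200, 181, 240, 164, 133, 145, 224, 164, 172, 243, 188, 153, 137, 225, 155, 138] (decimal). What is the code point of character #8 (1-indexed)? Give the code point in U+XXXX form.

Offset 0: leading byte 0xDB = 11011011 → 2-byte char #1 = DB 82.
Offset 2: leading byte 0xEE = 11101110 → 3-byte char #2 = EE 89 B7.
Offset 5: leading byte 0xDF = 11011111 → 2-byte char #3 = DF 9C.
Offset 7: leading byte 0xC8 = 11001000 → 2-byte char #4 = C8 B5.
Offset 9: leading byte 0xF0 = 11110000 → 4-byte char #5 = F0 A4 85 91.
Offset 13: leading byte 0xE0 = 11100000 → 3-byte char #6 = E0 A4 AC.
Offset 16: leading byte 0xF3 = 11110011 → 4-byte char #7 = F3 BC 99 89.
Offset 20: leading byte 0xE1 = 11100001 → 3-byte char #8 = E1 9B 8A.
Leading byte 0xE1 = 11100001 matches 1110xxxx → 3-byte sequence.
Byte 1: 0xE1 = 11100001, payload 0001 (4 bits).
Byte 2: 0x9B = 10011011 (10xxxxxx ✓), payload 011011.
Byte 3: 0x8A = 10001010 (10xxxxxx ✓), payload 001010.
Concatenate: 0001011011001010 = 0x16CA (16 bits → U+16CA).

U+16CA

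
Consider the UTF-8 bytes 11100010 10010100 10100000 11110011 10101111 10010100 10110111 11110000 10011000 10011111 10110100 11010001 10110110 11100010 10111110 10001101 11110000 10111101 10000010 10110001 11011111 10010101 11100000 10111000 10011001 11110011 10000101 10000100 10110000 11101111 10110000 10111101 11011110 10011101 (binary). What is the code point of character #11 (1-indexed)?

U+079D

Offset 0: leading byte 0xE2 = 11100010 → 3-byte char #1 = E2 94 A0.
Offset 3: leading byte 0xF3 = 11110011 → 4-byte char #2 = F3 AF 94 B7.
Offset 7: leading byte 0xF0 = 11110000 → 4-byte char #3 = F0 98 9F B4.
Offset 11: leading byte 0xD1 = 11010001 → 2-byte char #4 = D1 B6.
Offset 13: leading byte 0xE2 = 11100010 → 3-byte char #5 = E2 BE 8D.
Offset 16: leading byte 0xF0 = 11110000 → 4-byte char #6 = F0 BD 82 B1.
Offset 20: leading byte 0xDF = 11011111 → 2-byte char #7 = DF 95.
Offset 22: leading byte 0xE0 = 11100000 → 3-byte char #8 = E0 B8 99.
Offset 25: leading byte 0xF3 = 11110011 → 4-byte char #9 = F3 85 84 B0.
Offset 29: leading byte 0xEF = 11101111 → 3-byte char #10 = EF B0 BD.
Offset 32: leading byte 0xDE = 11011110 → 2-byte char #11 = DE 9D.
Leading byte 0xDE = 11011110 matches 110xxxxx → 2-byte sequence.
Byte 1: 0xDE = 11011110, payload 11110 (5 bits).
Byte 2: 0x9D = 10011101 (10xxxxxx ✓), payload 011101.
Concatenate: 11110011101 = 0x79D (11 bits → U+079D).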